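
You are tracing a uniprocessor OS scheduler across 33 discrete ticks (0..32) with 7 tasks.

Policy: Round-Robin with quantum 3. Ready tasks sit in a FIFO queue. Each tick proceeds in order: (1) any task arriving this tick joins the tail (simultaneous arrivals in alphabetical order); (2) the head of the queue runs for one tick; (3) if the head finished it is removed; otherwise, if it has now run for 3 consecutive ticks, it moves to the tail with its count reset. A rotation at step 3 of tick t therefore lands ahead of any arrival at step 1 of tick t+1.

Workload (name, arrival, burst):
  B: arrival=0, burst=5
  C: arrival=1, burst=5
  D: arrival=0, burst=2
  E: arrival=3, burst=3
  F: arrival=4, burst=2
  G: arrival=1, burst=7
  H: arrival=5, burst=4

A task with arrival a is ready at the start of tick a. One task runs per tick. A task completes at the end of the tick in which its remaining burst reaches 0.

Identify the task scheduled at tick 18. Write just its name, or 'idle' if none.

running at tick 18 = H

t=0: queue=[B,D] q_used=0 → run B
t=1: queue=[B,D,C,G] q_used=1 → run B
t=2: queue=[B,D,C,G] q_used=2 → run B
t=3: queue=[D,C,G,B,E] q_used=0 → run D
t=4: queue=[D,C,G,B,E,F] q_used=1 → run D
t=5: queue=[C,G,B,E,F,H] q_used=0 → run C
t=6: queue=[C,G,B,E,F,H] q_used=1 → run C
t=7: queue=[C,G,B,E,F,H] q_used=2 → run C
t=8: queue=[G,B,E,F,H,C] q_used=0 → run G
t=9: queue=[G,B,E,F,H,C] q_used=1 → run G
t=10: queue=[G,B,E,F,H,C] q_used=2 → run G
t=11: queue=[B,E,F,H,C,G] q_used=0 → run B
t=12: queue=[B,E,F,H,C,G] q_used=1 → run B
t=13: queue=[E,F,H,C,G] q_used=0 → run E
t=14: queue=[E,F,H,C,G] q_used=1 → run E
t=15: queue=[E,F,H,C,G] q_used=2 → run E
t=16: queue=[F,H,C,G] q_used=0 → run F
t=17: queue=[F,H,C,G] q_used=1 → run F
t=18: queue=[H,C,G] q_used=0 → run H
t=19: queue=[H,C,G] q_used=1 → run H
t=20: queue=[H,C,G] q_used=2 → run H
t=21: queue=[C,G,H] q_used=0 → run C
t=22: queue=[C,G,H] q_used=1 → run C
t=23: queue=[G,H] q_used=0 → run G
t=24: queue=[G,H] q_used=1 → run G
t=25: queue=[G,H] q_used=2 → run G
t=26: queue=[H,G] q_used=0 → run H
t=27: queue=[G] q_used=0 → run G
t=28: (idle)
t=29: (idle)
t=30: (idle)
t=31: (idle)
t=32: (idle)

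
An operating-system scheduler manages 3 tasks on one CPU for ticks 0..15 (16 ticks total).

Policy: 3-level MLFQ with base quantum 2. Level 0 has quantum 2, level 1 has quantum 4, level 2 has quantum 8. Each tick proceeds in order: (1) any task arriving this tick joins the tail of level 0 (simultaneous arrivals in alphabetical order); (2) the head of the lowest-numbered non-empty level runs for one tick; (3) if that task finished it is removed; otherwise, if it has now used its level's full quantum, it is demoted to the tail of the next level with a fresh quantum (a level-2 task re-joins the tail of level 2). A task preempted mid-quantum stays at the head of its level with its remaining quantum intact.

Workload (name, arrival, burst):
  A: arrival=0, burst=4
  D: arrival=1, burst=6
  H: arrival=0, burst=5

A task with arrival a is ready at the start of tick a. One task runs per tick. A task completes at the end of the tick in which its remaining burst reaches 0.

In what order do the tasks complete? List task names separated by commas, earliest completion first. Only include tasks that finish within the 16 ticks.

completion order = A, H, D

t=0: L0/L1/L2 = AH/-/- → run A
t=1: L0/L1/L2 = AHD/-/- → run A
t=2: L0/L1/L2 = HD/A/- → run H
t=3: L0/L1/L2 = HD/A/- → run H
t=4: L0/L1/L2 = D/AH/- → run D
t=5: L0/L1/L2 = D/AH/- → run D
t=6: L0/L1/L2 = -/AHD/- → run A
t=7: L0/L1/L2 = -/AHD/- → run A
t=8: L0/L1/L2 = -/HD/- → run H
t=9: L0/L1/L2 = -/HD/- → run H
t=10: L0/L1/L2 = -/HD/- → run H
t=11: L0/L1/L2 = -/D/- → run D
t=12: L0/L1/L2 = -/D/- → run D
t=13: L0/L1/L2 = -/D/- → run D
t=14: L0/L1/L2 = -/D/- → run D
t=15: (idle)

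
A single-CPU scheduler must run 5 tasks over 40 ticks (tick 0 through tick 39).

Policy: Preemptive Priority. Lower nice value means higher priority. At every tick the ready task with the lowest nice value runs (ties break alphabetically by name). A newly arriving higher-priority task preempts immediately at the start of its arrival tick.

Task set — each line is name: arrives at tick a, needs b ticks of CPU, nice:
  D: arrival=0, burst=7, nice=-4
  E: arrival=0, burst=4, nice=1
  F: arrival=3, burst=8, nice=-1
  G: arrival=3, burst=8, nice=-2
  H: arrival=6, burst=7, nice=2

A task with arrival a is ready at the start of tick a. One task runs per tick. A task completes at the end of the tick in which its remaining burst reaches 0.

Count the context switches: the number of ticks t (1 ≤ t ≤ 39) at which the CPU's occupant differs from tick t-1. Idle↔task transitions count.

context switches = 5

t=0: ready={D,E} → run D
t=1: ready={D,E} → run D
t=2: ready={D,E} → run D
t=3: ready={D,E,F,G} → run D
t=4: ready={D,E,F,G} → run D
t=5: ready={D,E,F,G} → run D
t=6: ready={D,E,F,G,H} → run D
t=7: ready={E,F,G,H} → run G
t=8: ready={E,F,G,H} → run G
t=9: ready={E,F,G,H} → run G
t=10: ready={E,F,G,H} → run G
t=11: ready={E,F,G,H} → run G
t=12: ready={E,F,G,H} → run G
t=13: ready={E,F,G,H} → run G
t=14: ready={E,F,G,H} → run G
t=15: ready={E,F,H} → run F
t=16: ready={E,F,H} → run F
t=17: ready={E,F,H} → run F
t=18: ready={E,F,H} → run F
t=19: ready={E,F,H} → run F
t=20: ready={E,F,H} → run F
t=21: ready={E,F,H} → run F
t=22: ready={E,F,H} → run F
t=23: ready={E,H} → run E
t=24: ready={E,H} → run E
t=25: ready={E,H} → run E
t=26: ready={E,H} → run E
t=27: ready={H} → run H
t=28: ready={H} → run H
t=29: ready={H} → run H
t=30: ready={H} → run H
t=31: ready={H} → run H
t=32: ready={H} → run H
t=33: ready={H} → run H
t=34: (idle)
t=35: (idle)
t=36: (idle)
t=37: (idle)
t=38: (idle)
t=39: (idle)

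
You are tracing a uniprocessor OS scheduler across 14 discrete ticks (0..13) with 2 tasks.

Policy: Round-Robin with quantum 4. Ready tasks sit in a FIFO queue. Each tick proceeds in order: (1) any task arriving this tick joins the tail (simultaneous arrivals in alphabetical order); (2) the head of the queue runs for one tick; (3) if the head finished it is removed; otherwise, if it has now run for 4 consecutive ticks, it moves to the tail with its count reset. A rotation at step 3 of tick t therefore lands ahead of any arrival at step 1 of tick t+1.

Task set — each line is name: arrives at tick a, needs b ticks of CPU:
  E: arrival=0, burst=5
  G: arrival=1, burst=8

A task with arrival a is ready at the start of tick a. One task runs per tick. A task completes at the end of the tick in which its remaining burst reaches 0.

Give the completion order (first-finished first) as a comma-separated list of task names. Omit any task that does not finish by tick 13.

completion order = E, G

t=0: queue=[E] q_used=0 → run E
t=1: queue=[E,G] q_used=1 → run E
t=2: queue=[E,G] q_used=2 → run E
t=3: queue=[E,G] q_used=3 → run E
t=4: queue=[G,E] q_used=0 → run G
t=5: queue=[G,E] q_used=1 → run G
t=6: queue=[G,E] q_used=2 → run G
t=7: queue=[G,E] q_used=3 → run G
t=8: queue=[E,G] q_used=0 → run E
t=9: queue=[G] q_used=0 → run G
t=10: queue=[G] q_used=1 → run G
t=11: queue=[G] q_used=2 → run G
t=12: queue=[G] q_used=3 → run G
t=13: (idle)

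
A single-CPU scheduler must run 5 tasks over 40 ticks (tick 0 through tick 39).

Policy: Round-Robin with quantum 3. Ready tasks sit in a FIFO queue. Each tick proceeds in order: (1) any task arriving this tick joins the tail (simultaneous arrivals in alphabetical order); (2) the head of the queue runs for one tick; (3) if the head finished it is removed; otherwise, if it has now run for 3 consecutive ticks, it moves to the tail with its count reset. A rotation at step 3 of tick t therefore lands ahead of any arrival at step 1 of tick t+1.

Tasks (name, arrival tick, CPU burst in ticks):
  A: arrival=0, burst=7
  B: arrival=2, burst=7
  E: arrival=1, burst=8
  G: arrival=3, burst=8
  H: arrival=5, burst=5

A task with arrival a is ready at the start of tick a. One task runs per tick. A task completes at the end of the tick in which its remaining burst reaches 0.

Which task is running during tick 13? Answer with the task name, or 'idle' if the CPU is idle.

running at tick 13 = G

t=0: queue=[A] q_used=0 → run A
t=1: queue=[A,E] q_used=1 → run A
t=2: queue=[A,E,B] q_used=2 → run A
t=3: queue=[E,B,A,G] q_used=0 → run E
t=4: queue=[E,B,A,G] q_used=1 → run E
t=5: queue=[E,B,A,G,H] q_used=2 → run E
t=6: queue=[B,A,G,H,E] q_used=0 → run B
t=7: queue=[B,A,G,H,E] q_used=1 → run B
t=8: queue=[B,A,G,H,E] q_used=2 → run B
t=9: queue=[A,G,H,E,B] q_used=0 → run A
t=10: queue=[A,G,H,E,B] q_used=1 → run A
t=11: queue=[A,G,H,E,B] q_used=2 → run A
t=12: queue=[G,H,E,B,A] q_used=0 → run G
t=13: queue=[G,H,E,B,A] q_used=1 → run G
t=14: queue=[G,H,E,B,A] q_used=2 → run G
t=15: queue=[H,E,B,A,G] q_used=0 → run H
t=16: queue=[H,E,B,A,G] q_used=1 → run H
t=17: queue=[H,E,B,A,G] q_used=2 → run H
t=18: queue=[E,B,A,G,H] q_used=0 → run E
t=19: queue=[E,B,A,G,H] q_used=1 → run E
t=20: queue=[E,B,A,G,H] q_used=2 → run E
t=21: queue=[B,A,G,H,E] q_used=0 → run B
t=22: queue=[B,A,G,H,E] q_used=1 → run B
t=23: queue=[B,A,G,H,E] q_used=2 → run B
t=24: queue=[A,G,H,E,B] q_used=0 → run A
t=25: queue=[G,H,E,B] q_used=0 → run G
t=26: queue=[G,H,E,B] q_used=1 → run G
t=27: queue=[G,H,E,B] q_used=2 → run G
t=28: queue=[H,E,B,G] q_used=0 → run H
t=29: queue=[H,E,B,G] q_used=1 → run H
t=30: queue=[E,B,G] q_used=0 → run E
t=31: queue=[E,B,G] q_used=1 → run E
t=32: queue=[B,G] q_used=0 → run B
t=33: queue=[G] q_used=0 → run G
t=34: queue=[G] q_used=1 → run G
t=35: (idle)
t=36: (idle)
t=37: (idle)
t=38: (idle)
t=39: (idle)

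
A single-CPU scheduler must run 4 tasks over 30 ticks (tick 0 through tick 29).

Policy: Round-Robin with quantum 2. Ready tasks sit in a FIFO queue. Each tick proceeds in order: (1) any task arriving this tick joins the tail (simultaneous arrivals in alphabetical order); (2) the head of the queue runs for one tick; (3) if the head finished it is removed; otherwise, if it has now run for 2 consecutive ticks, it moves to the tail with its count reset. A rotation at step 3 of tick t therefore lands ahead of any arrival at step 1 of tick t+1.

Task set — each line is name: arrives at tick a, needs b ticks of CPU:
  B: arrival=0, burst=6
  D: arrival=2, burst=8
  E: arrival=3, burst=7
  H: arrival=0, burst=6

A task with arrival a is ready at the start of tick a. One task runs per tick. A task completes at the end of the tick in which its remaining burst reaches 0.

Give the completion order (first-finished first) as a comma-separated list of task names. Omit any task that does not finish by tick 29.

t=0: queue=[B,H] q_used=0 → run B
t=1: queue=[B,H] q_used=1 → run B
t=2: queue=[H,B,D] q_used=0 → run H
t=3: queue=[H,B,D,E] q_used=1 → run H
t=4: queue=[B,D,E,H] q_used=0 → run B
t=5: queue=[B,D,E,H] q_used=1 → run B
t=6: queue=[D,E,H,B] q_used=0 → run D
t=7: queue=[D,E,H,B] q_used=1 → run D
t=8: queue=[E,H,B,D] q_used=0 → run E
t=9: queue=[E,H,B,D] q_used=1 → run E
t=10: queue=[H,B,D,E] q_used=0 → run H
t=11: queue=[H,B,D,E] q_used=1 → run H
t=12: queue=[B,D,E,H] q_used=0 → run B
t=13: queue=[B,D,E,H] q_used=1 → run B
t=14: queue=[D,E,H] q_used=0 → run D
t=15: queue=[D,E,H] q_used=1 → run D
t=16: queue=[E,H,D] q_used=0 → run E
t=17: queue=[E,H,D] q_used=1 → run E
t=18: queue=[H,D,E] q_used=0 → run H
t=19: queue=[H,D,E] q_used=1 → run H
t=20: queue=[D,E] q_used=0 → run D
t=21: queue=[D,E] q_used=1 → run D
t=22: queue=[E,D] q_used=0 → run E
t=23: queue=[E,D] q_used=1 → run E
t=24: queue=[D,E] q_used=0 → run D
t=25: queue=[D,E] q_used=1 → run D
t=26: queue=[E] q_used=0 → run E
t=27: (idle)
t=28: (idle)
t=29: (idle)

completion order = B, H, D, E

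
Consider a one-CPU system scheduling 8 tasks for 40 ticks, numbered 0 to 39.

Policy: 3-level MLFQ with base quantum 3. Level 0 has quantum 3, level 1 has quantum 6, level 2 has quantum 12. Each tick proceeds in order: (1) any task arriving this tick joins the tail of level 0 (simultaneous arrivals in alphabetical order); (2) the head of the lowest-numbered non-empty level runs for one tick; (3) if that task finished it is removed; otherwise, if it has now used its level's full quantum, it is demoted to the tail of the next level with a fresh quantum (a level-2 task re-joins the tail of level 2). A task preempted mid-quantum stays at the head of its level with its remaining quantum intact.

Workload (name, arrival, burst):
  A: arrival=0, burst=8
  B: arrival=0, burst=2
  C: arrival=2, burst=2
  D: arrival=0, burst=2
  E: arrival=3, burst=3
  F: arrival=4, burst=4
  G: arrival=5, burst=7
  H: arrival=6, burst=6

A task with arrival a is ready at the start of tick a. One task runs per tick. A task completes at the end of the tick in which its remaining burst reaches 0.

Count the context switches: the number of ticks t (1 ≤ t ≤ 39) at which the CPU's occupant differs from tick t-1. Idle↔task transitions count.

context switches = 12

t=0: L0/L1/L2 = ABD/-/- → run A
t=1: L0/L1/L2 = ABD/-/- → run A
t=2: L0/L1/L2 = ABDC/-/- → run A
t=3: L0/L1/L2 = BDCE/A/- → run B
t=4: L0/L1/L2 = BDCEF/A/- → run B
t=5: L0/L1/L2 = DCEFG/A/- → run D
t=6: L0/L1/L2 = DCEFGH/A/- → run D
t=7: L0/L1/L2 = CEFGH/A/- → run C
t=8: L0/L1/L2 = CEFGH/A/- → run C
t=9: L0/L1/L2 = EFGH/A/- → run E
t=10: L0/L1/L2 = EFGH/A/- → run E
t=11: L0/L1/L2 = EFGH/A/- → run E
t=12: L0/L1/L2 = FGH/A/- → run F
t=13: L0/L1/L2 = FGH/A/- → run F
t=14: L0/L1/L2 = FGH/A/- → run F
t=15: L0/L1/L2 = GH/AF/- → run G
t=16: L0/L1/L2 = GH/AF/- → run G
t=17: L0/L1/L2 = GH/AF/- → run G
t=18: L0/L1/L2 = H/AFG/- → run H
t=19: L0/L1/L2 = H/AFG/- → run H
t=20: L0/L1/L2 = H/AFG/- → run H
t=21: L0/L1/L2 = -/AFGH/- → run A
t=22: L0/L1/L2 = -/AFGH/- → run A
t=23: L0/L1/L2 = -/AFGH/- → run A
t=24: L0/L1/L2 = -/AFGH/- → run A
t=25: L0/L1/L2 = -/AFGH/- → run A
t=26: L0/L1/L2 = -/FGH/- → run F
t=27: L0/L1/L2 = -/GH/- → run G
t=28: L0/L1/L2 = -/GH/- → run G
t=29: L0/L1/L2 = -/GH/- → run G
t=30: L0/L1/L2 = -/GH/- → run G
t=31: L0/L1/L2 = -/H/- → run H
t=32: L0/L1/L2 = -/H/- → run H
t=33: L0/L1/L2 = -/H/- → run H
t=34: (idle)
t=35: (idle)
t=36: (idle)
t=37: (idle)
t=38: (idle)
t=39: (idle)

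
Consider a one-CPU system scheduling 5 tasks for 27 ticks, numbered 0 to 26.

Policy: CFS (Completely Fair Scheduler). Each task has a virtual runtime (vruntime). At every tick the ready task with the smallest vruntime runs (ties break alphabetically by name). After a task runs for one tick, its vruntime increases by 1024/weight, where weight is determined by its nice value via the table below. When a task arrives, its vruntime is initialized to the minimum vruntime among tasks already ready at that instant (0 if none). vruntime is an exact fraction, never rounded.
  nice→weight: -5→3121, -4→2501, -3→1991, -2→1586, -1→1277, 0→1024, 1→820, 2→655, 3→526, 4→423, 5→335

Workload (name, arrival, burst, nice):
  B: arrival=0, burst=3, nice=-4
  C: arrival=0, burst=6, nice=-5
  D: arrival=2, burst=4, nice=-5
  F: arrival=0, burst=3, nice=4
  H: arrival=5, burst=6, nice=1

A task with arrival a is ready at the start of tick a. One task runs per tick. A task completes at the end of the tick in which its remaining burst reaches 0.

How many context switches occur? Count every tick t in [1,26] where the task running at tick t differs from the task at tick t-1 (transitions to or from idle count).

context switches = 20

t=0: vr[B=0 C=0 F=0] → run B
t=1: vr[B=1024/2501 C=0 F=0] → run C
t=2: vr[B=1024/2501 C=1024/3121 D=0 F=0] → run D
t=3: vr[B=1024/2501 C=1024/3121 D=1024/3121 F=0] → run F
t=4: vr[B=1024/2501 C=1024/3121 D=1024/3121 F=1024/423] → run C
t=5: vr[B=1024/2501 C=2048/3121 D=1024/3121 F=1024/423 H=1024/3121] → run D
t=6: vr[B=1024/2501 C=2048/3121 D=2048/3121 F=1024/423 H=1024/3121] → run H
t=7: vr[B=1024/2501 C=2048/3121 D=2048/3121 F=1024/423 H=1008896/639805] → run B
t=8: vr[B=2048/2501 C=2048/3121 D=2048/3121 F=1024/423 H=1008896/639805] → run C
t=9: vr[B=2048/2501 C=3072/3121 D=2048/3121 F=1024/423 H=1008896/639805] → run D
t=10: vr[B=2048/2501 C=3072/3121 D=3072/3121 F=1024/423 H=1008896/639805] → run B
t=11: vr[C=3072/3121 D=3072/3121 F=1024/423 H=1008896/639805] → run C
t=12: vr[C=4096/3121 D=3072/3121 F=1024/423 H=1008896/639805] → run D
t=13: vr[C=4096/3121 F=1024/423 H=1008896/639805] → run C
t=14: vr[C=5120/3121 F=1024/423 H=1008896/639805] → run H
t=15: vr[C=5120/3121 F=1024/423 H=1807872/639805] → run C
t=16: vr[F=1024/423 H=1807872/639805] → run F
t=17: vr[F=2048/423 H=1807872/639805] → run H
t=18: vr[F=2048/423 H=2606848/639805] → run H
t=19: vr[F=2048/423 H=3405824/639805] → run F
t=20: vr[H=3405824/639805] → run H
t=21: vr[H=840960/127961] → run H
t=22: (idle)
t=23: (idle)
t=24: (idle)
t=25: (idle)
t=26: (idle)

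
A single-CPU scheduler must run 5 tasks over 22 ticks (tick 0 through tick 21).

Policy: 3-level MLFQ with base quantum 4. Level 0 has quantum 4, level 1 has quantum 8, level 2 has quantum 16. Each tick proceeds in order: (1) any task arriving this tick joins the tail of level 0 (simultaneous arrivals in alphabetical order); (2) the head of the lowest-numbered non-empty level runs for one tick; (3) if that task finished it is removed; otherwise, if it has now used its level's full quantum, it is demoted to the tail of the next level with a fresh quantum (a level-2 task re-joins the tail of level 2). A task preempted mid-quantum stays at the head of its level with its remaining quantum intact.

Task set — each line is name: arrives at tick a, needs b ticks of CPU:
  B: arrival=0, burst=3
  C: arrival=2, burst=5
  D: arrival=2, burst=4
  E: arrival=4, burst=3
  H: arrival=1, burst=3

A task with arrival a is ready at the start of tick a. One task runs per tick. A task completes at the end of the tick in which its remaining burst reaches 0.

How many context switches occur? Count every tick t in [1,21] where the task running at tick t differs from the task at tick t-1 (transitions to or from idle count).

t=0: L0/L1/L2 = B/-/- → run B
t=1: L0/L1/L2 = BH/-/- → run B
t=2: L0/L1/L2 = BHCD/-/- → run B
t=3: L0/L1/L2 = HCD/-/- → run H
t=4: L0/L1/L2 = HCDE/-/- → run H
t=5: L0/L1/L2 = HCDE/-/- → run H
t=6: L0/L1/L2 = CDE/-/- → run C
t=7: L0/L1/L2 = CDE/-/- → run C
t=8: L0/L1/L2 = CDE/-/- → run C
t=9: L0/L1/L2 = CDE/-/- → run C
t=10: L0/L1/L2 = DE/C/- → run D
t=11: L0/L1/L2 = DE/C/- → run D
t=12: L0/L1/L2 = DE/C/- → run D
t=13: L0/L1/L2 = DE/C/- → run D
t=14: L0/L1/L2 = E/C/- → run E
t=15: L0/L1/L2 = E/C/- → run E
t=16: L0/L1/L2 = E/C/- → run E
t=17: L0/L1/L2 = -/C/- → run C
t=18: (idle)
t=19: (idle)
t=20: (idle)
t=21: (idle)

context switches = 6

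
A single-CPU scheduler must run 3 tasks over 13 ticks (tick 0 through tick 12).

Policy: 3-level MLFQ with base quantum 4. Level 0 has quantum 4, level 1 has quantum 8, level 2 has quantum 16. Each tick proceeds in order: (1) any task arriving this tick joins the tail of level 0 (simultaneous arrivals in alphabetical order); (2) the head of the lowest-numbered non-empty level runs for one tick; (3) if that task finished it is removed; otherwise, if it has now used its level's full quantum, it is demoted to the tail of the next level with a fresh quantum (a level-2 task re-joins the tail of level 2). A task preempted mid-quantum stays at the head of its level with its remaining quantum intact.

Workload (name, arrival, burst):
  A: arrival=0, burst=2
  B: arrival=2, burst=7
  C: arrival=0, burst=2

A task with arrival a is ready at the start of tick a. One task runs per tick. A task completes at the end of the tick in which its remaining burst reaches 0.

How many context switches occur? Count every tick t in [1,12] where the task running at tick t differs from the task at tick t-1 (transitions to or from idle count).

context switches = 3

t=0: L0/L1/L2 = AC/-/- → run A
t=1: L0/L1/L2 = AC/-/- → run A
t=2: L0/L1/L2 = CB/-/- → run C
t=3: L0/L1/L2 = CB/-/- → run C
t=4: L0/L1/L2 = B/-/- → run B
t=5: L0/L1/L2 = B/-/- → run B
t=6: L0/L1/L2 = B/-/- → run B
t=7: L0/L1/L2 = B/-/- → run B
t=8: L0/L1/L2 = -/B/- → run B
t=9: L0/L1/L2 = -/B/- → run B
t=10: L0/L1/L2 = -/B/- → run B
t=11: (idle)
t=12: (idle)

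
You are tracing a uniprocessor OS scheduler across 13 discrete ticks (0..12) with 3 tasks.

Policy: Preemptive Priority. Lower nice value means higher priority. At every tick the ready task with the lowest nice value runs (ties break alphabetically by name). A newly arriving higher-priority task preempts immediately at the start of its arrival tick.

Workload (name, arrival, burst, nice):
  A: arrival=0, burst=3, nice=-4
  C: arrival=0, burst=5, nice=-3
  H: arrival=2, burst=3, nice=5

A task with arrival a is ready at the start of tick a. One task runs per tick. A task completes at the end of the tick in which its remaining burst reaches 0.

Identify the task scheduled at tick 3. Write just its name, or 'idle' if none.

running at tick 3 = C

t=0: ready={A,C} → run A
t=1: ready={A,C} → run A
t=2: ready={A,C,H} → run A
t=3: ready={C,H} → run C
t=4: ready={C,H} → run C
t=5: ready={C,H} → run C
t=6: ready={C,H} → run C
t=7: ready={C,H} → run C
t=8: ready={H} → run H
t=9: ready={H} → run H
t=10: ready={H} → run H
t=11: (idle)
t=12: (idle)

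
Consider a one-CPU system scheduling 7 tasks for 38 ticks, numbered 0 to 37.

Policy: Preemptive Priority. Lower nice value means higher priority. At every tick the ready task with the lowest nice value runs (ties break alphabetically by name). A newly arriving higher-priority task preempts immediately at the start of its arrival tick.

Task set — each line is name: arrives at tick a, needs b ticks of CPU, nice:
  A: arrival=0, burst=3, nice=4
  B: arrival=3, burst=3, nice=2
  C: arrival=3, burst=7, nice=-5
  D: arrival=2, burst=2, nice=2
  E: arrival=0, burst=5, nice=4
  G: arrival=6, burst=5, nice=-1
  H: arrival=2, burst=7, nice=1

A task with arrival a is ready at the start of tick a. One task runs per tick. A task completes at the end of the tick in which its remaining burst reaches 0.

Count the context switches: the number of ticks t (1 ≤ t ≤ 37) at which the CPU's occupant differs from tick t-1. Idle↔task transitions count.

t=0: ready={A,E} → run A
t=1: ready={A,E} → run A
t=2: ready={A,D,E,H} → run H
t=3: ready={A,B,C,D,E,H} → run C
t=4: ready={A,B,C,D,E,H} → run C
t=5: ready={A,B,C,D,E,H} → run C
t=6: ready={A,B,C,D,E,G,H} → run C
t=7: ready={A,B,C,D,E,G,H} → run C
t=8: ready={A,B,C,D,E,G,H} → run C
t=9: ready={A,B,C,D,E,G,H} → run C
t=10: ready={A,B,D,E,G,H} → run G
t=11: ready={A,B,D,E,G,H} → run G
t=12: ready={A,B,D,E,G,H} → run G
t=13: ready={A,B,D,E,G,H} → run G
t=14: ready={A,B,D,E,G,H} → run G
t=15: ready={A,B,D,E,H} → run H
t=16: ready={A,B,D,E,H} → run H
t=17: ready={A,B,D,E,H} → run H
t=18: ready={A,B,D,E,H} → run H
t=19: ready={A,B,D,E,H} → run H
t=20: ready={A,B,D,E,H} → run H
t=21: ready={A,B,D,E} → run B
t=22: ready={A,B,D,E} → run B
t=23: ready={A,B,D,E} → run B
t=24: ready={A,D,E} → run D
t=25: ready={A,D,E} → run D
t=26: ready={A,E} → run A
t=27: ready={E} → run E
t=28: ready={E} → run E
t=29: ready={E} → run E
t=30: ready={E} → run E
t=31: ready={E} → run E
t=32: (idle)
t=33: (idle)
t=34: (idle)
t=35: (idle)
t=36: (idle)
t=37: (idle)

context switches = 9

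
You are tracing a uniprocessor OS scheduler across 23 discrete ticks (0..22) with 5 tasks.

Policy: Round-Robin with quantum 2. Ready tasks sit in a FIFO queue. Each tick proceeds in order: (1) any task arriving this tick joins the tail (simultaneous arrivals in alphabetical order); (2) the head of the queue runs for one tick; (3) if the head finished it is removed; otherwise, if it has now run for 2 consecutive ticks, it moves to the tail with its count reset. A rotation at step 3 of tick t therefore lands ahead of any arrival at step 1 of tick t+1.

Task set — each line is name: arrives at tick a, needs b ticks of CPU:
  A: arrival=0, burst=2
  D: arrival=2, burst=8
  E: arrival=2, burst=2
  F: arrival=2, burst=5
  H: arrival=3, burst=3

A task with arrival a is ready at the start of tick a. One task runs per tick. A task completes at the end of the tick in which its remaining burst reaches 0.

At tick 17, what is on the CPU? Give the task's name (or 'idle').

running at tick 17 = F

t=0: queue=[A] q_used=0 → run A
t=1: queue=[A] q_used=1 → run A
t=2: queue=[D,E,F] q_used=0 → run D
t=3: queue=[D,E,F,H] q_used=1 → run D
t=4: queue=[E,F,H,D] q_used=0 → run E
t=5: queue=[E,F,H,D] q_used=1 → run E
t=6: queue=[F,H,D] q_used=0 → run F
t=7: queue=[F,H,D] q_used=1 → run F
t=8: queue=[H,D,F] q_used=0 → run H
t=9: queue=[H,D,F] q_used=1 → run H
t=10: queue=[D,F,H] q_used=0 → run D
t=11: queue=[D,F,H] q_used=1 → run D
t=12: queue=[F,H,D] q_used=0 → run F
t=13: queue=[F,H,D] q_used=1 → run F
t=14: queue=[H,D,F] q_used=0 → run H
t=15: queue=[D,F] q_used=0 → run D
t=16: queue=[D,F] q_used=1 → run D
t=17: queue=[F,D] q_used=0 → run F
t=18: queue=[D] q_used=0 → run D
t=19: queue=[D] q_used=1 → run D
t=20: (idle)
t=21: (idle)
t=22: (idle)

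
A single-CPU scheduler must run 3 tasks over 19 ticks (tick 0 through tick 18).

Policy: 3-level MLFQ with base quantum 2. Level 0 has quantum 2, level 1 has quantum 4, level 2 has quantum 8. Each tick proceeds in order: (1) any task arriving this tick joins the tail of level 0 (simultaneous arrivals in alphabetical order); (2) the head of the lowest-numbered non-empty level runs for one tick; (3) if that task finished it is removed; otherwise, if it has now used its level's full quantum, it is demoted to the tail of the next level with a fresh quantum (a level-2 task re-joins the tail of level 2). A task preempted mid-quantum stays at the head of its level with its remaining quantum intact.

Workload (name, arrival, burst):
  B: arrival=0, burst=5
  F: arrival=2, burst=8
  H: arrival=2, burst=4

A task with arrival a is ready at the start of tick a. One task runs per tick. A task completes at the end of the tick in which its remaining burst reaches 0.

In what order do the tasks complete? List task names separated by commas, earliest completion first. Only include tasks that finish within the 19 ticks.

t=0: L0/L1/L2 = B/-/- → run B
t=1: L0/L1/L2 = B/-/- → run B
t=2: L0/L1/L2 = FH/B/- → run F
t=3: L0/L1/L2 = FH/B/- → run F
t=4: L0/L1/L2 = H/BF/- → run H
t=5: L0/L1/L2 = H/BF/- → run H
t=6: L0/L1/L2 = -/BFH/- → run B
t=7: L0/L1/L2 = -/BFH/- → run B
t=8: L0/L1/L2 = -/BFH/- → run B
t=9: L0/L1/L2 = -/FH/- → run F
t=10: L0/L1/L2 = -/FH/- → run F
t=11: L0/L1/L2 = -/FH/- → run F
t=12: L0/L1/L2 = -/FH/- → run F
t=13: L0/L1/L2 = -/H/F → run H
t=14: L0/L1/L2 = -/H/F → run H
t=15: L0/L1/L2 = -/-/F → run F
t=16: L0/L1/L2 = -/-/F → run F
t=17: (idle)
t=18: (idle)

completion order = B, H, F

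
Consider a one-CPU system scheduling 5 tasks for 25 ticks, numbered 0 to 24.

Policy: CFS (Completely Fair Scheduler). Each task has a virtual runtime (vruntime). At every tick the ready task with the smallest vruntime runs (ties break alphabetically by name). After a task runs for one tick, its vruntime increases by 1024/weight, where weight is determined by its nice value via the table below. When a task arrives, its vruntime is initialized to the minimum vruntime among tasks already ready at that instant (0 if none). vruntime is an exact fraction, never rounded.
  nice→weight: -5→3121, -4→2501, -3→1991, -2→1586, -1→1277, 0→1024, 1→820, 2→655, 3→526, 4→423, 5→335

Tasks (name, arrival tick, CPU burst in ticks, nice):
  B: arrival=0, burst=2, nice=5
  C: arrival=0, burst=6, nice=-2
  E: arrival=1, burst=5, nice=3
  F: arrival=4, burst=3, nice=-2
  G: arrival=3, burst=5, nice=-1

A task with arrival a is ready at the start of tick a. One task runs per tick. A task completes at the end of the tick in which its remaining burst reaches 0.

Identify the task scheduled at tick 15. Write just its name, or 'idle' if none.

running at tick 15 = B

t=0: vr[B=0 C=0] → run B
t=1: vr[B=1024/335 C=0 E=0] → run C
t=2: vr[B=1024/335 C=512/793 E=0] → run E
t=3: vr[B=1024/335 C=512/793 E=512/263 G=512/793] → run C
t=4: vr[B=1024/335 C=1024/793 E=512/263 F=512/793 G=512/793] → run F
t=5: vr[B=1024/335 C=1024/793 E=512/263 F=1024/793 G=512/793] → run G
t=6: vr[B=1024/335 C=1024/793 E=512/263 F=1024/793 G=1465856/1012661] → run C
t=7: vr[B=1024/335 C=1536/793 E=512/263 F=1024/793 G=1465856/1012661] → run F
t=8: vr[B=1024/335 C=1536/793 E=512/263 F=1536/793 G=1465856/1012661] → run G
t=9: vr[B=1024/335 C=1536/793 E=512/263 F=1536/793 G=2277888/1012661] → run C
t=10: vr[B=1024/335 C=2048/793 E=512/263 F=1536/793 G=2277888/1012661] → run F
t=11: vr[B=1024/335 C=2048/793 E=512/263 G=2277888/1012661] → run E
t=12: vr[B=1024/335 C=2048/793 E=1024/263 G=2277888/1012661] → run G
t=13: vr[B=1024/335 C=2048/793 E=1024/263 G=3089920/1012661] → run C
t=14: vr[B=1024/335 C=2560/793 E=1024/263 G=3089920/1012661] → run G
t=15: vr[B=1024/335 C=2560/793 E=1024/263 G=3901952/1012661] → run B
t=16: vr[C=2560/793 E=1024/263 G=3901952/1012661] → run C
t=17: vr[E=1024/263 G=3901952/1012661] → run G
t=18: vr[E=1024/263] → run E
t=19: vr[E=1536/263] → run E
t=20: vr[E=2048/263] → run E
t=21: (idle)
t=22: (idle)
t=23: (idle)
t=24: (idle)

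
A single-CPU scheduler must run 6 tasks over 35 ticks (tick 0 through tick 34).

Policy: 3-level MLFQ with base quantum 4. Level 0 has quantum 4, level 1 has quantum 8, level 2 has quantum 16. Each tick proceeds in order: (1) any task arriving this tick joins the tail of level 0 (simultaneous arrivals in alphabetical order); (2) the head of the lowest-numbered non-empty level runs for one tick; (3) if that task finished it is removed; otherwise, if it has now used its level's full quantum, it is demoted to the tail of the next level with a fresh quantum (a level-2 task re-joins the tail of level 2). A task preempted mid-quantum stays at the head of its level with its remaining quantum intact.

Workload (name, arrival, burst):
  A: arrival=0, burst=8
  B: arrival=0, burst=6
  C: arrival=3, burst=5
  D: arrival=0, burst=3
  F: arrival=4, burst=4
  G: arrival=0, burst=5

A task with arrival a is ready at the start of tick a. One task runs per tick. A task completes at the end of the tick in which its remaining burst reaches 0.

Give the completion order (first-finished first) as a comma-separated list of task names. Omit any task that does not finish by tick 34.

t=0: L0/L1/L2 = ABDG/-/- → run A
t=1: L0/L1/L2 = ABDG/-/- → run A
t=2: L0/L1/L2 = ABDG/-/- → run A
t=3: L0/L1/L2 = ABDGC/-/- → run A
t=4: L0/L1/L2 = BDGCF/A/- → run B
t=5: L0/L1/L2 = BDGCF/A/- → run B
t=6: L0/L1/L2 = BDGCF/A/- → run B
t=7: L0/L1/L2 = BDGCF/A/- → run B
t=8: L0/L1/L2 = DGCF/AB/- → run D
t=9: L0/L1/L2 = DGCF/AB/- → run D
t=10: L0/L1/L2 = DGCF/AB/- → run D
t=11: L0/L1/L2 = GCF/AB/- → run G
t=12: L0/L1/L2 = GCF/AB/- → run G
t=13: L0/L1/L2 = GCF/AB/- → run G
t=14: L0/L1/L2 = GCF/AB/- → run G
t=15: L0/L1/L2 = CF/ABG/- → run C
t=16: L0/L1/L2 = CF/ABG/- → run C
t=17: L0/L1/L2 = CF/ABG/- → run C
t=18: L0/L1/L2 = CF/ABG/- → run C
t=19: L0/L1/L2 = F/ABGC/- → run F
t=20: L0/L1/L2 = F/ABGC/- → run F
t=21: L0/L1/L2 = F/ABGC/- → run F
t=22: L0/L1/L2 = F/ABGC/- → run F
t=23: L0/L1/L2 = -/ABGC/- → run A
t=24: L0/L1/L2 = -/ABGC/- → run A
t=25: L0/L1/L2 = -/ABGC/- → run A
t=26: L0/L1/L2 = -/ABGC/- → run A
t=27: L0/L1/L2 = -/BGC/- → run B
t=28: L0/L1/L2 = -/BGC/- → run B
t=29: L0/L1/L2 = -/GC/- → run G
t=30: L0/L1/L2 = -/C/- → run C
t=31: (idle)
t=32: (idle)
t=33: (idle)
t=34: (idle)

completion order = D, F, A, B, G, C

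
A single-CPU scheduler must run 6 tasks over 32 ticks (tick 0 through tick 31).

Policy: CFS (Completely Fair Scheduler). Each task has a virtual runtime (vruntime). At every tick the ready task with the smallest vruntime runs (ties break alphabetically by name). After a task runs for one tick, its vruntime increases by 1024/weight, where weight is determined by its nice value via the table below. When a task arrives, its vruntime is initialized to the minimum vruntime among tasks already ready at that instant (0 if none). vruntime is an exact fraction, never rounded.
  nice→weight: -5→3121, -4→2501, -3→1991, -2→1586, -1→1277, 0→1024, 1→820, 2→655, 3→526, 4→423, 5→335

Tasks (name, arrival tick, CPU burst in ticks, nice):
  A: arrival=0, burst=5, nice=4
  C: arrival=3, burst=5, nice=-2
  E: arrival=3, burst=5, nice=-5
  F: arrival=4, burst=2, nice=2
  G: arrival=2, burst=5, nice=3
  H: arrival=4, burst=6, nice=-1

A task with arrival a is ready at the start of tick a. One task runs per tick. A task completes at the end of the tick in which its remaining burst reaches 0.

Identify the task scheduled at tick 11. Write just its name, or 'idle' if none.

running at tick 11 = H

t=0: vr[A=0] → run A
t=1: vr[A=1024/423] → run A
t=2: vr[A=2048/423 G=2048/423] → run A
t=3: vr[A=1024/141 C=2048/423 E=2048/423 G=2048/423] → run C
t=4: vr[A=1024/141 C=1840640/335439 E=2048/423 F=2048/423 G=2048/423 H=2048/423] → run E
t=5: vr[A=1024/141 C=1840640/335439 E=6824960/1320183 F=2048/423 G=2048/423 H=2048/423] → run F
t=6: vr[A=1024/141 C=1840640/335439 E=6824960/1320183 F=1774592/277065 G=2048/423 H=2048/423] → run G
t=7: vr[A=1024/141 C=1840640/335439 E=6824960/1320183 F=1774592/277065 G=755200/111249 H=2048/423] → run H
t=8: vr[A=1024/141 C=1840640/335439 E=6824960/1320183 F=1774592/277065 G=755200/111249 H=3048448/540171] → run E
t=9: vr[A=1024/141 C=1840640/335439 E=7258112/1320183 F=1774592/277065 G=755200/111249 H=3048448/540171] → run C
t=10: vr[A=1024/141 C=2057216/335439 E=7258112/1320183 F=1774592/277065 G=755200/111249 H=3048448/540171] → run E
t=11: vr[A=1024/141 C=2057216/335439 E=7691264/1320183 F=1774592/277065 G=755200/111249 H=3048448/540171] → run H
t=12: vr[A=1024/141 C=2057216/335439 E=7691264/1320183 F=1774592/277065 G=755200/111249 H=3481600/540171] → run E
t=13: vr[A=1024/141 C=2057216/335439 E=8124416/1320183 F=1774592/277065 G=755200/111249 H=3481600/540171] → run C
t=14: vr[A=1024/141 C=2273792/335439 E=8124416/1320183 F=1774592/277065 G=755200/111249 H=3481600/540171] → run E
t=15: vr[A=1024/141 C=2273792/335439 F=1774592/277065 G=755200/111249 H=3481600/540171] → run F
t=16: vr[A=1024/141 C=2273792/335439 G=755200/111249 H=3481600/540171] → run H
t=17: vr[A=1024/141 C=2273792/335439 G=755200/111249 H=3914752/540171] → run C
t=18: vr[A=1024/141 C=2490368/335439 G=755200/111249 H=3914752/540171] → run G
t=19: vr[A=1024/141 C=2490368/335439 G=971776/111249 H=3914752/540171] → run H
t=20: vr[A=1024/141 C=2490368/335439 G=971776/111249 H=4347904/540171] → run A
t=21: vr[A=4096/423 C=2490368/335439 G=971776/111249 H=4347904/540171] → run C
t=22: vr[A=4096/423 G=971776/111249 H=4347904/540171] → run H
t=23: vr[A=4096/423 G=971776/111249 H=4781056/540171] → run G
t=24: vr[A=4096/423 G=1188352/111249 H=4781056/540171] → run H
t=25: vr[A=4096/423 G=1188352/111249] → run A
t=26: vr[G=1188352/111249] → run G
t=27: vr[G=1404928/111249] → run G
t=28: (idle)
t=29: (idle)
t=30: (idle)
t=31: (idle)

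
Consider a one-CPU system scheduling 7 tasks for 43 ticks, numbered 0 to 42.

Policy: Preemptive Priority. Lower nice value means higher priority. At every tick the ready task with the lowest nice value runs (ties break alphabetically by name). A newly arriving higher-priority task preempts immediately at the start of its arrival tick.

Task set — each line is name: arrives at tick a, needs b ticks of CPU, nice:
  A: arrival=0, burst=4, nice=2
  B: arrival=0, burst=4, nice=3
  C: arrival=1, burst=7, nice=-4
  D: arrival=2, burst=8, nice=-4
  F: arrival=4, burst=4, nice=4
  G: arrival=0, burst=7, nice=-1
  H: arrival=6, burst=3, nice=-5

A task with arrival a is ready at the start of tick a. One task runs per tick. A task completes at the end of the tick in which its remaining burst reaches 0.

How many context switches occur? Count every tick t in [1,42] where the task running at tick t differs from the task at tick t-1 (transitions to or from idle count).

context switches = 9

t=0: ready={A,B,G} → run G
t=1: ready={A,B,C,G} → run C
t=2: ready={A,B,C,D,G} → run C
t=3: ready={A,B,C,D,G} → run C
t=4: ready={A,B,C,D,F,G} → run C
t=5: ready={A,B,C,D,F,G} → run C
t=6: ready={A,B,C,D,F,G,H} → run H
t=7: ready={A,B,C,D,F,G,H} → run H
t=8: ready={A,B,C,D,F,G,H} → run H
t=9: ready={A,B,C,D,F,G} → run C
t=10: ready={A,B,C,D,F,G} → run C
t=11: ready={A,B,D,F,G} → run D
t=12: ready={A,B,D,F,G} → run D
t=13: ready={A,B,D,F,G} → run D
t=14: ready={A,B,D,F,G} → run D
t=15: ready={A,B,D,F,G} → run D
t=16: ready={A,B,D,F,G} → run D
t=17: ready={A,B,D,F,G} → run D
t=18: ready={A,B,D,F,G} → run D
t=19: ready={A,B,F,G} → run G
t=20: ready={A,B,F,G} → run G
t=21: ready={A,B,F,G} → run G
t=22: ready={A,B,F,G} → run G
t=23: ready={A,B,F,G} → run G
t=24: ready={A,B,F,G} → run G
t=25: ready={A,B,F} → run A
t=26: ready={A,B,F} → run A
t=27: ready={A,B,F} → run A
t=28: ready={A,B,F} → run A
t=29: ready={B,F} → run B
t=30: ready={B,F} → run B
t=31: ready={B,F} → run B
t=32: ready={B,F} → run B
t=33: ready={F} → run F
t=34: ready={F} → run F
t=35: ready={F} → run F
t=36: ready={F} → run F
t=37: (idle)
t=38: (idle)
t=39: (idle)
t=40: (idle)
t=41: (idle)
t=42: (idle)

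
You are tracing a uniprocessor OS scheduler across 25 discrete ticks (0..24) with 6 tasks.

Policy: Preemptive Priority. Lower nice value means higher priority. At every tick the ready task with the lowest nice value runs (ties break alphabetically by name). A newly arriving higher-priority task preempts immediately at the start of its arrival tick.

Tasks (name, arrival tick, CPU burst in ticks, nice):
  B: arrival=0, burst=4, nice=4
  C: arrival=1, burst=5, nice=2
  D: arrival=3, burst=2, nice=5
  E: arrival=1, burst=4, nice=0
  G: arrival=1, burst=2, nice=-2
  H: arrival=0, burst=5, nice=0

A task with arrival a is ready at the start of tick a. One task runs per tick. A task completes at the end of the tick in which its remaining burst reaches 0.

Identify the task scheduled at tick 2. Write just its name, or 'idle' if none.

t=0: ready={B,H} → run H
t=1: ready={B,C,E,G,H} → run G
t=2: ready={B,C,E,G,H} → run G
t=3: ready={B,C,D,E,H} → run E
t=4: ready={B,C,D,E,H} → run E
t=5: ready={B,C,D,E,H} → run E
t=6: ready={B,C,D,E,H} → run E
t=7: ready={B,C,D,H} → run H
t=8: ready={B,C,D,H} → run H
t=9: ready={B,C,D,H} → run H
t=10: ready={B,C,D,H} → run H
t=11: ready={B,C,D} → run C
t=12: ready={B,C,D} → run C
t=13: ready={B,C,D} → run C
t=14: ready={B,C,D} → run C
t=15: ready={B,C,D} → run C
t=16: ready={B,D} → run B
t=17: ready={B,D} → run B
t=18: ready={B,D} → run B
t=19: ready={B,D} → run B
t=20: ready={D} → run D
t=21: ready={D} → run D
t=22: (idle)
t=23: (idle)
t=24: (idle)

running at tick 2 = G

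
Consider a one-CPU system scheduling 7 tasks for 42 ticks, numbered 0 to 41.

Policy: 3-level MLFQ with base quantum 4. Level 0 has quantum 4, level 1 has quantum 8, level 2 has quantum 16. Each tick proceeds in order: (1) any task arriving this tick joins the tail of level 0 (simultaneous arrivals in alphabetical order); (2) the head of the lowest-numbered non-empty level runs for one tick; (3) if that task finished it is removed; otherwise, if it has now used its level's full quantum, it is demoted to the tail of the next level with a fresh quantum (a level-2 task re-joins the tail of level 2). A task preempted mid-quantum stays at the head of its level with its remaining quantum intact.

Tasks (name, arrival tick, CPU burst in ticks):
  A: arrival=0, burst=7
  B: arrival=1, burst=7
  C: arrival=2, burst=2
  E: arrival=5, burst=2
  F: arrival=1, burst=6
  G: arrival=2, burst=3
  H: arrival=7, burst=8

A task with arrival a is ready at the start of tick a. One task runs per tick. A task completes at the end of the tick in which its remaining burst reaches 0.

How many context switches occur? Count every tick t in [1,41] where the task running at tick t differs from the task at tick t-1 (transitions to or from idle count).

context switches = 11

t=0: L0/L1/L2 = A/-/- → run A
t=1: L0/L1/L2 = ABF/-/- → run A
t=2: L0/L1/L2 = ABFCG/-/- → run A
t=3: L0/L1/L2 = ABFCG/-/- → run A
t=4: L0/L1/L2 = BFCG/A/- → run B
t=5: L0/L1/L2 = BFCGE/A/- → run B
t=6: L0/L1/L2 = BFCGE/A/- → run B
t=7: L0/L1/L2 = BFCGEH/A/- → run B
t=8: L0/L1/L2 = FCGEH/AB/- → run F
t=9: L0/L1/L2 = FCGEH/AB/- → run F
t=10: L0/L1/L2 = FCGEH/AB/- → run F
t=11: L0/L1/L2 = FCGEH/AB/- → run F
t=12: L0/L1/L2 = CGEH/ABF/- → run C
t=13: L0/L1/L2 = CGEH/ABF/- → run C
t=14: L0/L1/L2 = GEH/ABF/- → run G
t=15: L0/L1/L2 = GEH/ABF/- → run G
t=16: L0/L1/L2 = GEH/ABF/- → run G
t=17: L0/L1/L2 = EH/ABF/- → run E
t=18: L0/L1/L2 = EH/ABF/- → run E
t=19: L0/L1/L2 = H/ABF/- → run H
t=20: L0/L1/L2 = H/ABF/- → run H
t=21: L0/L1/L2 = H/ABF/- → run H
t=22: L0/L1/L2 = H/ABF/- → run H
t=23: L0/L1/L2 = -/ABFH/- → run A
t=24: L0/L1/L2 = -/ABFH/- → run A
t=25: L0/L1/L2 = -/ABFH/- → run A
t=26: L0/L1/L2 = -/BFH/- → run B
t=27: L0/L1/L2 = -/BFH/- → run B
t=28: L0/L1/L2 = -/BFH/- → run B
t=29: L0/L1/L2 = -/FH/- → run F
t=30: L0/L1/L2 = -/FH/- → run F
t=31: L0/L1/L2 = -/H/- → run H
t=32: L0/L1/L2 = -/H/- → run H
t=33: L0/L1/L2 = -/H/- → run H
t=34: L0/L1/L2 = -/H/- → run H
t=35: (idle)
t=36: (idle)
t=37: (idle)
t=38: (idle)
t=39: (idle)
t=40: (idle)
t=41: (idle)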